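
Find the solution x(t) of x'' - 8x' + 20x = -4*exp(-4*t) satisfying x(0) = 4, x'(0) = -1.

x = -exp(-4*t)/17 - 297*exp(4*t)*sin(2*t)/34 + 69*cos(2*t)*exp(4*t)/17

Characteristic equation r² - 8r + 20 = 0 has discriminant (-8)² - 4·(20) = -16 < 0, so r = 4 ± 2i.
Hence x_h = C1*cos(2*t)*exp(4*t) + C2*exp(4*t)*sin(2*t).
Try x_p = A*exp(-4*t). Substituting into the equation and dividing by exp(-4*t) gives A = -1/17, so x_p = -exp(-4*t)/17.
General solution: x = -exp(-4*t)/17 + C1*cos(2*t)*exp(4*t) + C2*exp(4*t)*sin(2*t).
Apply the initial conditions: x(0) = -1/17 + C1 = 4 and x'(0) = 4/17 + 2*C2 + 4*C1 = -1. Solving gives C1 = 69/17, C2 = -297/34.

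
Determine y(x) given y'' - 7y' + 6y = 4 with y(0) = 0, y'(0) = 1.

y = 2/3 - exp(x) + exp(6*x)/3

Characteristic equation r² - 7r + 6 = 0 factors as (r - 6)(r - 1) = 0, so r = 6, 1.
Hence y_h = C1*exp(6*x) + C2*exp(x).
For the particular solution try y_p = A0. Substituting and matching coefficients of each power of x gives A0 = 2/3, so y_p = 2/3.
General solution: y = 2/3 + C1*exp(6*x) + C2*exp(x).
Apply the initial conditions: y(0) = 2/3 + C1 + C2 = 0 and y'(0) = C2 + 6*C1 = 1. Solving gives C1 = 1/3, C2 = -1.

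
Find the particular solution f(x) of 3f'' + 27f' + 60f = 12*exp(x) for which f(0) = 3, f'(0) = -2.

Divide through by 3: f'' + 9f' + 20f = 4*exp(x).
Characteristic equation r² + 9r + 20 = 0 factors as (r + 4)(r + 5) = 0, so r = -4, -5.
Hence f_h = C1*exp(-4*x) + C2*exp(-5*x).
Try f_p = A*exp(x). Substituting into the equation and dividing by exp(x) gives A = 2/15, so f_p = 2*exp(x)/15.
General solution: f = 2*exp(x)/15 + C1*exp(-4*x) + C2*exp(-5*x).
Apply the initial conditions: f(0) = 2/15 + C1 + C2 = 3 and f'(0) = 2/15 - 5*C2 - 4*C1 = -2. Solving gives C1 = 61/5, C2 = -28/3.

f = -28*exp(-5*x)/3 + 2*exp(x)/15 + 61*exp(-4*x)/5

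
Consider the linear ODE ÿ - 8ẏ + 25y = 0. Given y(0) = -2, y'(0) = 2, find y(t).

y = -2*cos(3*t)*exp(4*t) + 10*exp(4*t)*sin(3*t)/3

Characteristic equation r² - 8r + 25 = 0 has discriminant (-8)² - 4·(25) = -36 < 0, so r = 4 ± 3i.
Hence y_h = C1*cos(3*t)*exp(4*t) + C2*exp(4*t)*sin(3*t).
Apply the initial conditions: y(0) = C1 = -2 and y'(0) = 3*C2 + 4*C1 = 2. Solving gives C1 = -2, C2 = 10/3.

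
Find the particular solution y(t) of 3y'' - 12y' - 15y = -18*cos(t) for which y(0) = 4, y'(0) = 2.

Divide through by 3: y'' - 4y' - 5y = -6*cos(t).
Characteristic equation r² - 4r - 5 = 0 factors as (r + 1)(r - 5) = 0, so r = -1, 5.
Hence y_h = C1*exp(-t) + C2*exp(5*t).
Try y_p = A*cos(t) + B*sin(t). Substituting and equating the coefficients of cos(t) and sin(t) gives A = 9/13, B = 6/13, so y_p = 6*sin(t)/13 + 9*cos(t)/13.
General solution: y = 6*sin(t)/13 + 9*cos(t)/13 + C1*exp(-t) + C2*exp(5*t).
Apply the initial conditions: y(0) = 9/13 + C1 + C2 = 4 and y'(0) = 6/13 - C1 + 5*C2 = 2. Solving gives C1 = 5/2, C2 = 21/26.

y = 5*exp(-t)/2 + 6*sin(t)/13 + 9*cos(t)/13 + 21*exp(5*t)/26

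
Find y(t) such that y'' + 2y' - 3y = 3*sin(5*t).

Characteristic equation r² + 2r - 3 = 0 factors as (r + 3)(r - 1) = 0, so r = -3, 1.
Hence y_h = C1*exp(-3*t) + C2*exp(t).
Try y_p = A*cos(5*t) + B*sin(5*t). Substituting and equating the coefficients of cos(5t) and sin(5t) gives A = -15/442, B = -21/221, so y_p = -21*sin(5*t)/221 - 15*cos(5*t)/442.

y = -21*sin(5*t)/221 - 15*cos(5*t)/442 + C1*exp(-3*t) + C2*exp(t)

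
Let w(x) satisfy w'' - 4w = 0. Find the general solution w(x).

w = C1*exp(2*x) + C2*exp(-2*x)

Characteristic equation r² - 4 = 0 factors as (r - 2)(r + 2) = 0, so r = 2, -2.
Hence w_h = C1*exp(2*x) + C2*exp(-2*x).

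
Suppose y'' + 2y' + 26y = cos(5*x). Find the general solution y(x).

Characteristic equation r² + 2r + 26 = 0 has discriminant (2)² - 4·(26) = -100 < 0, so r = -1 ± 5i.
Hence y_h = C1*cos(5*x)*exp(-x) + C2*exp(-x)*sin(5*x).
Try y_p = A*cos(5*x) + B*sin(5*x). Substituting and equating the coefficients of cos(5x) and sin(5x) gives A = 1/101, B = 10/101, so y_p = cos(5*x)/101 + 10*sin(5*x)/101.

y = cos(5*x)/101 + 10*sin(5*x)/101 + C1*cos(5*x)*exp(-x) + C2*exp(-x)*sin(5*x)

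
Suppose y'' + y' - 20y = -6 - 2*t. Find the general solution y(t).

y = 61/200 + t/10 + C1*exp(4*t) + C2*exp(-5*t)

Characteristic equation r² + r - 20 = 0 factors as (r - 4)(r + 5) = 0, so r = 4, -5.
Hence y_h = C1*exp(4*t) + C2*exp(-5*t).
For the particular solution try y_p = A0 + A1*t. Substituting and matching coefficients of each power of t gives A0 = 61/200, A1 = 1/10, so y_p = 61/200 + t/10.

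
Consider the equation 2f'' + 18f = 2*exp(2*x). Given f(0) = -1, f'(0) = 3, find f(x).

Divide through by 2: f'' + 9f = exp(2*x).
Characteristic equation r² + 9 = 0 has discriminant (0)² - 4·(9) = -36 < 0, so r = ± 3i.
Hence f_h = C1*cos(3*x) + C2*sin(3*x).
Try f_p = A*exp(2*x). Substituting into the equation and dividing by exp(2*x) gives A = 1/13, so f_p = exp(2*x)/13.
General solution: f = exp(2*x)/13 + C1*cos(3*x) + C2*sin(3*x).
Apply the initial conditions: f(0) = 1/13 + C1 = -1 and f'(0) = 2/13 + 3*C2 = 3. Solving gives C1 = -14/13, C2 = 37/39.

f = -14*cos(3*x)/13 + exp(2*x)/13 + 37*sin(3*x)/39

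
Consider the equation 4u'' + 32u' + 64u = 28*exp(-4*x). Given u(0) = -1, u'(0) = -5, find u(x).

u = -exp(-4*x) - 9*x*exp(-4*x) + 7*x**2*exp(-4*x)/2

Divide through by 4: u'' + 8u' + 16u = 7*exp(-4*x).
Characteristic equation r² + 8r + 16 = 0 has discriminant (8)² - 4·(16) = 0, so r = -4 is a repeated root.
Hence u_h = (C1 + C2*x)*exp(-4*x).
Since exp(-4*x) solves the homogeneous equation (r = -4 is a root of multiplicity 2), multiply the trial by x^2. Try u_p = A*x^2*exp(-4*x). Substituting into the equation and dividing by exp(-4*x) gives A = 7/2, so u_p = 7*x^2*exp(-4*x)/2.
General solution: u = C1*exp(-4*x) + 7*x^2*exp(-4*x)/2 + C2*x*exp(-4*x).
Apply the initial conditions: u(0) = C1 = -1 and u'(0) = C2 - 4*C1 = -5. Solving gives C1 = -1, C2 = -9.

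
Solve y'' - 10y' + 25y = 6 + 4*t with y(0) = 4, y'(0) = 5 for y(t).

y = 38/125 + 4*t/25 + 462*exp(5*t)/125 - 341*t*exp(5*t)/25

Characteristic equation r² - 10r + 25 = 0 has discriminant (-10)² - 4·(25) = 0, so r = 5 is a repeated root.
Hence y_h = (C1 + C2*t)*exp(5*t).
For the particular solution try y_p = A0 + A1*t. Substituting and matching coefficients of each power of t gives A0 = 38/125, A1 = 4/25, so y_p = 38/125 + 4*t/25.
General solution: y = 38/125 + 4*t/25 + C1*exp(5*t) + C2*t*exp(5*t).
Apply the initial conditions: y(0) = 38/125 + C1 = 4 and y'(0) = 4/25 + C2 + 5*C1 = 5. Solving gives C1 = 462/125, C2 = -341/25.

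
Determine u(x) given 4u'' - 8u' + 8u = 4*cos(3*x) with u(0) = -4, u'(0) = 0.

Divide through by 4: u'' - 2u' + 2u = cos(3*x).
Characteristic equation r² - 2r + 2 = 0 has discriminant (-2)² - 4·(2) = -4 < 0, so r = 1 ± i.
Hence u_h = C1*cos(x)*exp(x) + C2*exp(x)*sin(x).
Try u_p = A*cos(3*x) + B*sin(3*x). Substituting and equating the coefficients of cos(3x) and sin(3x) gives A = -7/85, B = -6/85, so u_p = -7*cos(3*x)/85 - 6*sin(3*x)/85.
General solution: u = -7*cos(3*x)/85 - 6*sin(3*x)/85 + C1*cos(x)*exp(x) + C2*exp(x)*sin(x).
Apply the initial conditions: u(0) = -7/85 + C1 = -4 and u'(0) = -18/85 + C1 + C2 = 0. Solving gives C1 = -333/85, C2 = 351/85.

u = -7*cos(3*x)/85 - 6*sin(3*x)/85 - 333*cos(x)*exp(x)/85 + 351*exp(x)*sin(x)/85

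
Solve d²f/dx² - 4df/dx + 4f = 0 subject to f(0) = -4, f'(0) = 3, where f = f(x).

Characteristic equation r² - 4r + 4 = 0 has discriminant (-4)² - 4·(4) = 0, so r = 2 is a repeated root.
Hence f_h = (C1 + C2*x)*exp(2*x).
Apply the initial conditions: f(0) = C1 = -4 and f'(0) = C2 + 2*C1 = 3. Solving gives C1 = -4, C2 = 11.

f = -4*exp(2*x) + 11*x*exp(2*x)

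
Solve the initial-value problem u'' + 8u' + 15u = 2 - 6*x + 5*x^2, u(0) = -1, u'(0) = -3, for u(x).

Characteristic equation r² + 8r + 15 = 0 factors as (r + 5)(r + 3) = 0, so r = -5, -3.
Hence u_h = C1*exp(-5*x) + C2*exp(-3*x).
For the particular solution try u_p = A0 + A1*x + A2*x^2. Substituting and matching coefficients of each power of x gives A0 = 332/675, A1 = -34/45, A2 = 1/3, so u_p = 332/675 - 34*x/45 + x^2/3.
General solution: u = 332/675 - 34*x/45 + x^2/3 + C1*exp(-5*x) + C2*exp(-3*x).
Apply the initial conditions: u(0) = 332/675 + C1 + C2 = -1 and u'(0) = -34/45 - 5*C1 - 3*C2 = -3. Solving gives C1 = 84/25, C2 = -131/27.

u = 332/675 - 131*exp(-3*x)/27 - 34*x/45 + x**2/3 + 84*exp(-5*x)/25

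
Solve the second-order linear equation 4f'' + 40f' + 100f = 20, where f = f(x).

f = 1/5 + C1*exp(-5*x) + C2*x*exp(-5*x)

Divide through by 4: f'' + 10f' + 25f = 5.
Characteristic equation r² + 10r + 25 = 0 has discriminant (10)² - 4·(25) = 0, so r = -5 is a repeated root.
Hence f_h = (C1 + C2*x)*exp(-5*x).
For the particular solution try f_p = A0. Substituting and matching coefficients of each power of x gives A0 = 1/5, so f_p = 1/5.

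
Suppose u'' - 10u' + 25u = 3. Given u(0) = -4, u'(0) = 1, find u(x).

u = 3/25 - 103*exp(5*x)/25 + 108*x*exp(5*x)/5

Characteristic equation r² - 10r + 25 = 0 has discriminant (-10)² - 4·(25) = 0, so r = 5 is a repeated root.
Hence u_h = (C1 + C2*x)*exp(5*x).
For the particular solution try u_p = A0. Substituting and matching coefficients of each power of x gives A0 = 3/25, so u_p = 3/25.
General solution: u = 3/25 + C1*exp(5*x) + C2*x*exp(5*x).
Apply the initial conditions: u(0) = 3/25 + C1 = -4 and u'(0) = C2 + 5*C1 = 1. Solving gives C1 = -103/25, C2 = 108/5.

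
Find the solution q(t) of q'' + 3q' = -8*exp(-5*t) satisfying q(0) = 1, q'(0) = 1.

Characteristic equation r² + 3r = 0 factors as (r + 3)r = 0, so r = -3, 0.
Hence q_h = C1*exp(-3*t) + C2.
Try q_p = A*exp(-5*t). Substituting into the equation and dividing by exp(-5*t) gives A = -4/5, so q_p = -4*exp(-5*t)/5.
General solution: q = C2 - 4*exp(-5*t)/5 + C1*exp(-3*t).
Apply the initial conditions: q(0) = -4/5 + C1 + C2 = 1 and q'(0) = 4 - 3*C1 = 1. Solving gives C1 = 1, C2 = 4/5.

q = 4/5 - 4*exp(-5*t)/5 + exp(-3*t)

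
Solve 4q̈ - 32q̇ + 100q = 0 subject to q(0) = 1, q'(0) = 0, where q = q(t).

Divide through by 4: q'' - 8q' + 25q = 0.
Characteristic equation r² - 8r + 25 = 0 has discriminant (-8)² - 4·(25) = -36 < 0, so r = 4 ± 3i.
Hence q_h = C1*cos(3*t)*exp(4*t) + C2*exp(4*t)*sin(3*t).
Apply the initial conditions: q(0) = C1 = 1 and q'(0) = 3*C2 + 4*C1 = 0. Solving gives C1 = 1, C2 = -4/3.

q = cos(3*t)*exp(4*t) - 4*exp(4*t)*sin(3*t)/3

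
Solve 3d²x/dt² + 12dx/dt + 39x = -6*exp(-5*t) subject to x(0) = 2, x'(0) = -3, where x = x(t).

Divide through by 3: x'' + 4x' + 13x = -2*exp(-5*t).
Characteristic equation r² + 4r + 13 = 0 has discriminant (4)² - 4·(13) = -36 < 0, so r = -2 ± 3i.
Hence x_h = C1*cos(3*t)*exp(-2*t) + C2*exp(-2*t)*sin(3*t).
Try x_p = A*exp(-5*t). Substituting into the equation and dividing by exp(-5*t) gives A = -1/9, so x_p = -exp(-5*t)/9.
General solution: x = -exp(-5*t)/9 + C1*cos(3*t)*exp(-2*t) + C2*exp(-2*t)*sin(3*t).
Apply the initial conditions: x(0) = -1/9 + C1 = 2 and x'(0) = 5/9 - 2*C1 + 3*C2 = -3. Solving gives C1 = 19/9, C2 = 2/9.

x = -exp(-5*t)/9 + 2*exp(-2*t)*sin(3*t)/9 + 19*cos(3*t)*exp(-2*t)/9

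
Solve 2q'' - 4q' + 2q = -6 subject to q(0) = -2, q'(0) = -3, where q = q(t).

Divide through by 2: q'' - 2q' + q = -3.
Characteristic equation r² - 2r + 1 = 0 has discriminant (-2)² - 4·(1) = 0, so r = 1 is a repeated root.
Hence q_h = (C1 + C2*t)*exp(t).
For the particular solution try q_p = A0. Substituting and matching coefficients of each power of t gives A0 = -3, so q_p = -3.
General solution: q = -3 + C1*exp(t) + C2*t*exp(t).
Apply the initial conditions: q(0) = -3 + C1 = -2 and q'(0) = C1 + C2 = -3. Solving gives C1 = 1, C2 = -4.

q = -3 - 4*t*exp(t) + exp(t)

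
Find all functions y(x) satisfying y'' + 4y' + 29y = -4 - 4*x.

Characteristic equation r² + 4r + 29 = 0 has discriminant (4)² - 4·(29) = -100 < 0, so r = -2 ± 5i.
Hence y_h = C1*cos(5*x)*exp(-2*x) + C2*exp(-2*x)*sin(5*x).
For the particular solution try y_p = A0 + A1*x. Substituting and matching coefficients of each power of x gives A0 = -100/841, A1 = -4/29, so y_p = -100/841 - 4*x/29.

y = -100/841 - 4*x/29 + C1*cos(5*x)*exp(-2*x) + C2*exp(-2*x)*sin(5*x)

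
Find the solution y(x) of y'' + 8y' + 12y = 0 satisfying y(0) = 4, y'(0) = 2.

y = -5*exp(-6*x)/2 + 13*exp(-2*x)/2

Characteristic equation r² + 8r + 12 = 0 factors as (r + 6)(r + 2) = 0, so r = -6, -2.
Hence y_h = C1*exp(-6*x) + C2*exp(-2*x).
Apply the initial conditions: y(0) = C1 + C2 = 4 and y'(0) = -6*C1 - 2*C2 = 2. Solving gives C1 = -5/2, C2 = 13/2.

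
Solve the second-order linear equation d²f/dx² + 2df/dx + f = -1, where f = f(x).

f = -1 + C1*exp(-x) + C2*x*exp(-x)

Characteristic equation r² + 2r + 1 = 0 has discriminant (2)² - 4·(1) = 0, so r = -1 is a repeated root.
Hence f_h = (C1 + C2*x)*exp(-x).
For the particular solution try f_p = A0. Substituting and matching coefficients of each power of x gives A0 = -1, so f_p = -1.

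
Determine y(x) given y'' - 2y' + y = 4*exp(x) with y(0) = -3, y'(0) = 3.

y = -3*exp(x) + 2*x**2*exp(x) + 6*x*exp(x)

Characteristic equation r² - 2r + 1 = 0 has discriminant (-2)² - 4·(1) = 0, so r = 1 is a repeated root.
Hence y_h = (C1 + C2*x)*exp(x).
Since exp(x) solves the homogeneous equation (r = 1 is a root of multiplicity 2), multiply the trial by x^2. Try y_p = A*x^2*exp(x). Substituting into the equation and dividing by exp(x) gives A = 2, so y_p = 2*x^2*exp(x).
General solution: y = C1*exp(x) + 2*x^2*exp(x) + C2*x*exp(x).
Apply the initial conditions: y(0) = C1 = -3 and y'(0) = C1 + C2 = 3. Solving gives C1 = -3, C2 = 6.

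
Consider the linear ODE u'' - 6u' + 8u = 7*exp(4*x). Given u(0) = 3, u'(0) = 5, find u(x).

Characteristic equation r² - 6r + 8 = 0 factors as (r - 2)(r - 4) = 0, so r = 2, 4.
Hence u_h = C1*exp(2*x) + C2*exp(4*x).
Since exp(4*x) solves the homogeneous equation (r = 4 is a root of multiplicity 1), multiply the trial by x. Try u_p = A*x*exp(4*x). Substituting into the equation and dividing by exp(4*x) gives A = 7/2, so u_p = 7*x*exp(4*x)/2.
General solution: u = C1*exp(2*x) + C2*exp(4*x) + 7*x*exp(4*x)/2.
Apply the initial conditions: u(0) = C1 + C2 = 3 and u'(0) = 7/2 + 2*C1 + 4*C2 = 5. Solving gives C1 = 21/4, C2 = -9/4.

u = -9*exp(4*x)/4 + 21*exp(2*x)/4 + 7*x*exp(4*x)/2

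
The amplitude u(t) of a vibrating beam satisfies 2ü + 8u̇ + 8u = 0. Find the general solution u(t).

Divide through by 2: u'' + 4u' + 4u = 0.
Characteristic equation r² + 4r + 4 = 0 has discriminant (4)² - 4·(4) = 0, so r = -2 is a repeated root.
Hence u_h = (C1 + C2*t)*exp(-2*t).

u = C1*exp(-2*t) + C2*t*exp(-2*t)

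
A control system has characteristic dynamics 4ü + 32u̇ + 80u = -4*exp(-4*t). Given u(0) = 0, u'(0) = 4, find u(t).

Divide through by 4: u'' + 8u' + 20u = -exp(-4*t).
Characteristic equation r² + 8r + 20 = 0 has discriminant (8)² - 4·(20) = -16 < 0, so r = -4 ± 2i.
Hence u_h = C1*cos(2*t)*exp(-4*t) + C2*exp(-4*t)*sin(2*t).
Try u_p = A*exp(-4*t). Substituting into the equation and dividing by exp(-4*t) gives A = -1/4, so u_p = -exp(-4*t)/4.
General solution: u = -exp(-4*t)/4 + C1*cos(2*t)*exp(-4*t) + C2*exp(-4*t)*sin(2*t).
Apply the initial conditions: u(0) = -1/4 + C1 = 0 and u'(0) = 1 - 4*C1 + 2*C2 = 4. Solving gives C1 = 1/4, C2 = 2.

u = -exp(-4*t)/4 + 2*exp(-4*t)*sin(2*t) + cos(2*t)*exp(-4*t)/4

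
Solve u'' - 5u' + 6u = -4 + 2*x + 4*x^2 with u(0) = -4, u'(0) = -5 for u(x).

Characteristic equation r² - 5r + 6 = 0 factors as (r - 2)(r - 3) = 0, so r = 2, 3.
Hence u_h = C1*exp(2*x) + C2*exp(3*x).
For the particular solution try u_p = A0 + A1*x + A2*x^2. Substituting and matching coefficients of each power of x gives A0 = 17/54, A1 = 13/9, A2 = 2/3, so u_p = 17/54 + 2*x^2/3 + 13*x/9.
General solution: u = 17/54 + 2*x^2/3 + 13*x/9 + C1*exp(2*x) + C2*exp(3*x).
Apply the initial conditions: u(0) = 17/54 + C1 + C2 = -4 and u'(0) = 13/9 + 2*C1 + 3*C2 = -5. Solving gives C1 = -13/2, C2 = 59/27.

u = 17/54 - 13*exp(2*x)/2 + 2*x**2/3 + 13*x/9 + 59*exp(3*x)/27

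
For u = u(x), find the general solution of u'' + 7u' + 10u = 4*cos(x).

u = 14*sin(x)/65 + 18*cos(x)/65 + C1*exp(-5*x) + C2*exp(-2*x)

Characteristic equation r² + 7r + 10 = 0 factors as (r + 5)(r + 2) = 0, so r = -5, -2.
Hence u_h = C1*exp(-5*x) + C2*exp(-2*x).
Try u_p = A*cos(x) + B*sin(x). Substituting and equating the coefficients of cos(x) and sin(x) gives A = 18/65, B = 14/65, so u_p = 14*sin(x)/65 + 18*cos(x)/65.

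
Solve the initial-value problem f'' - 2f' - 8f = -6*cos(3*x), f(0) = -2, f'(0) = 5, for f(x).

f = -181*exp(-2*x)/78 + exp(4*x)/150 + 36*sin(3*x)/325 + 102*cos(3*x)/325

Characteristic equation r² - 2r - 8 = 0 factors as (r + 2)(r - 4) = 0, so r = -2, 4.
Hence f_h = C1*exp(-2*x) + C2*exp(4*x).
Try f_p = A*cos(3*x) + B*sin(3*x). Substituting and equating the coefficients of cos(3x) and sin(3x) gives A = 102/325, B = 36/325, so f_p = 36*sin(3*x)/325 + 102*cos(3*x)/325.
General solution: f = 36*sin(3*x)/325 + 102*cos(3*x)/325 + C1*exp(-2*x) + C2*exp(4*x).
Apply the initial conditions: f(0) = 102/325 + C1 + C2 = -2 and f'(0) = 108/325 - 2*C1 + 4*C2 = 5. Solving gives C1 = -181/78, C2 = 1/150.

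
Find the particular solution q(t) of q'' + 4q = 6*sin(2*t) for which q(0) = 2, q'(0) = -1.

q = 2*cos(2*t) + sin(2*t)/4 - 3*t*cos(2*t)/2

Characteristic equation r² + 4 = 0 has discriminant (0)² - 4·(4) = -16 < 0, so r = ± 2i.
Hence q_h = C1*cos(2*t) + C2*sin(2*t).
Since ±2i are characteristic roots, multiply the trial by t. Try q_p = t*(A*cos(2*t) + B*sin(2*t)). Substituting and equating the coefficients of cos(2t) and sin(2t) gives A = -3/2, B = 0, so q_p = -3*t*cos(2*t)/2.
General solution: q = C1*cos(2*t) + C2*sin(2*t) - 3*t*cos(2*t)/2.
Apply the initial conditions: q(0) = C1 = 2 and q'(0) = -3/2 + 2*C2 = -1. Solving gives C1 = 2, C2 = 1/4.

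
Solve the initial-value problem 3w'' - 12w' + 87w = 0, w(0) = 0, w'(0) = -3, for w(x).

Divide through by 3: w'' - 4w' + 29w = 0.
Characteristic equation r² - 4r + 29 = 0 has discriminant (-4)² - 4·(29) = -100 < 0, so r = 2 ± 5i.
Hence w_h = C1*cos(5*x)*exp(2*x) + C2*exp(2*x)*sin(5*x).
Apply the initial conditions: w(0) = C1 = 0 and w'(0) = 2*C1 + 5*C2 = -3. Solving gives C1 = 0, C2 = -3/5.

w = -3*exp(2*x)*sin(5*x)/5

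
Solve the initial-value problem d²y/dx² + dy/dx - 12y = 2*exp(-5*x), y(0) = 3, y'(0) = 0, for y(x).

Characteristic equation r² + r - 12 = 0 factors as (r - 3)(r + 4) = 0, so r = 3, -4.
Hence y_h = C1*exp(3*x) + C2*exp(-4*x).
Try y_p = A*exp(-5*x). Substituting into the equation and dividing by exp(-5*x) gives A = 1/4, so y_p = exp(-5*x)/4.
General solution: y = exp(-5*x)/4 + C1*exp(3*x) + C2*exp(-4*x).
Apply the initial conditions: y(0) = 1/4 + C1 + C2 = 3 and y'(0) = -5/4 - 4*C2 + 3*C1 = 0. Solving gives C1 = 7/4, C2 = 1.

y = exp(-5*x)/4 + 7*exp(3*x)/4 + exp(-4*x)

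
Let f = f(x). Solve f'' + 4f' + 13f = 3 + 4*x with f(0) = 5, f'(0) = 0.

f = 23/169 + 4*x/13 + 822*cos(3*x)*exp(-2*x)/169 + 1592*exp(-2*x)*sin(3*x)/507

Characteristic equation r² + 4r + 13 = 0 has discriminant (4)² - 4·(13) = -36 < 0, so r = -2 ± 3i.
Hence f_h = C1*cos(3*x)*exp(-2*x) + C2*exp(-2*x)*sin(3*x).
For the particular solution try f_p = A0 + A1*x. Substituting and matching coefficients of each power of x gives A0 = 23/169, A1 = 4/13, so f_p = 23/169 + 4*x/13.
General solution: f = 23/169 + 4*x/13 + C1*cos(3*x)*exp(-2*x) + C2*exp(-2*x)*sin(3*x).
Apply the initial conditions: f(0) = 23/169 + C1 = 5 and f'(0) = 4/13 - 2*C1 + 3*C2 = 0. Solving gives C1 = 822/169, C2 = 1592/507.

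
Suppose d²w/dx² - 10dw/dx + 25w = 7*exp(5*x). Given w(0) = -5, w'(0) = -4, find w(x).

w = -5*exp(5*x) + 21*x*exp(5*x) + 7*x**2*exp(5*x)/2

Characteristic equation r² - 10r + 25 = 0 has discriminant (-10)² - 4·(25) = 0, so r = 5 is a repeated root.
Hence w_h = (C1 + C2*x)*exp(5*x).
Since exp(5*x) solves the homogeneous equation (r = 5 is a root of multiplicity 2), multiply the trial by x^2. Try w_p = A*x^2*exp(5*x). Substituting into the equation and dividing by exp(5*x) gives A = 7/2, so w_p = 7*x^2*exp(5*x)/2.
General solution: w = C1*exp(5*x) + 7*x^2*exp(5*x)/2 + C2*x*exp(5*x).
Apply the initial conditions: w(0) = C1 = -5 and w'(0) = C2 + 5*C1 = -4. Solving gives C1 = -5, C2 = 21.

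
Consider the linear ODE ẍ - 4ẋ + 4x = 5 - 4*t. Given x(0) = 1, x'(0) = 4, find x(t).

x = 1/4 - t + 3*exp(2*t)/4 + 7*t*exp(2*t)/2

Characteristic equation r² - 4r + 4 = 0 has discriminant (-4)² - 4·(4) = 0, so r = 2 is a repeated root.
Hence x_h = (C1 + C2*t)*exp(2*t).
For the particular solution try x_p = A0 + A1*t. Substituting and matching coefficients of each power of t gives A0 = 1/4, A1 = -1, so x_p = 1/4 - t.
General solution: x = 1/4 - t + C1*exp(2*t) + C2*t*exp(2*t).
Apply the initial conditions: x(0) = 1/4 + C1 = 1 and x'(0) = -1 + C2 + 2*C1 = 4. Solving gives C1 = 3/4, C2 = 7/2.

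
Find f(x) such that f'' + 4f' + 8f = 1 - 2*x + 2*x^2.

Characteristic equation r² + 4r + 8 = 0 has discriminant (4)² - 4·(8) = -16 < 0, so r = -2 ± 2i.
Hence f_h = C1*cos(2*x)*exp(-2*x) + C2*exp(-2*x)*sin(2*x).
For the particular solution try f_p = A0 + A1*x + A2*x^2. Substituting and matching coefficients of each power of x gives A0 = 5/16, A1 = -1/2, A2 = 1/4, so f_p = 5/16 - x/2 + x^2/4.

f = 5/16 - x/2 + x**2/4 + C1*cos(2*x)*exp(-2*x) + C2*exp(-2*x)*sin(2*x)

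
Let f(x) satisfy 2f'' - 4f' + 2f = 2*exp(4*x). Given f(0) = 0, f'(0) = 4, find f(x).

Divide through by 2: f'' - 2f' + f = exp(4*x).
Characteristic equation r² - 2r + 1 = 0 has discriminant (-2)² - 4·(1) = 0, so r = 1 is a repeated root.
Hence f_h = (C1 + C2*x)*exp(x).
Try f_p = A*exp(4*x). Substituting into the equation and dividing by exp(4*x) gives A = 1/9, so f_p = exp(4*x)/9.
General solution: f = exp(4*x)/9 + C1*exp(x) + C2*x*exp(x).
Apply the initial conditions: f(0) = 1/9 + C1 = 0 and f'(0) = 4/9 + C1 + C2 = 4. Solving gives C1 = -1/9, C2 = 11/3.

f = -exp(x)/9 + exp(4*x)/9 + 11*x*exp(x)/3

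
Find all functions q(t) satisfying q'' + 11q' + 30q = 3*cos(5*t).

Characteristic equation r² + 11r + 30 = 0 factors as (r + 5)(r + 6) = 0, so r = -5, -6.
Hence q_h = C1*exp(-5*t) + C2*exp(-6*t).
Try q_p = A*cos(5*t) + B*sin(5*t). Substituting and equating the coefficients of cos(5t) and sin(5t) gives A = 3/610, B = 33/610, so q_p = 3*cos(5*t)/610 + 33*sin(5*t)/610.

q = 3*cos(5*t)/610 + 33*sin(5*t)/610 + C1*exp(-5*t) + C2*exp(-6*t)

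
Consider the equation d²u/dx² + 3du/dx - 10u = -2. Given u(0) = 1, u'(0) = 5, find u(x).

Characteristic equation r² + 3r - 10 = 0 factors as (r - 2)(r + 5) = 0, so r = 2, -5.
Hence u_h = C1*exp(2*x) + C2*exp(-5*x).
For the particular solution try u_p = A0. Substituting and matching coefficients of each power of x gives A0 = 1/5, so u_p = 1/5.
General solution: u = 1/5 + C1*exp(2*x) + C2*exp(-5*x).
Apply the initial conditions: u(0) = 1/5 + C1 + C2 = 1 and u'(0) = -5*C2 + 2*C1 = 5. Solving gives C1 = 9/7, C2 = -17/35.

u = 1/5 - 17*exp(-5*x)/35 + 9*exp(2*x)/7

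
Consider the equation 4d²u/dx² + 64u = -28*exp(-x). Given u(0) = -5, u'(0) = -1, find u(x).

Divide through by 4: u'' + 16u = -7*exp(-x).
Characteristic equation r² + 16 = 0 has discriminant (0)² - 4·(16) = -64 < 0, so r = ± 4i.
Hence u_h = C1*cos(4*x) + C2*sin(4*x).
Try u_p = A*exp(-x). Substituting into the equation and dividing by exp(-x) gives A = -7/17, so u_p = -7*exp(-x)/17.
General solution: u = -7*exp(-x)/17 + C1*cos(4*x) + C2*sin(4*x).
Apply the initial conditions: u(0) = -7/17 + C1 = -5 and u'(0) = 7/17 + 4*C2 = -1. Solving gives C1 = -78/17, C2 = -6/17.

u = -78*cos(4*x)/17 - 7*exp(-x)/17 - 6*sin(4*x)/17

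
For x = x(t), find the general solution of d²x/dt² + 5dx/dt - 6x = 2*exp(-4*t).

Characteristic equation r² + 5r - 6 = 0 factors as (r - 1)(r + 6) = 0, so r = 1, -6.
Hence x_h = C1*exp(t) + C2*exp(-6*t).
Try x_p = A*exp(-4*t). Substituting into the equation and dividing by exp(-4*t) gives A = -1/5, so x_p = -exp(-4*t)/5.

x = -exp(-4*t)/5 + C1*exp(t) + C2*exp(-6*t)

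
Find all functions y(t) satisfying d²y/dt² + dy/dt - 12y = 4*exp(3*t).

Characteristic equation r² + r - 12 = 0 factors as (r + 4)(r - 3) = 0, so r = -4, 3.
Hence y_h = C1*exp(-4*t) + C2*exp(3*t).
Since exp(3*t) solves the homogeneous equation (r = 3 is a root of multiplicity 1), multiply the trial by t. Try y_p = A*t*exp(3*t). Substituting into the equation and dividing by exp(3*t) gives A = 4/7, so y_p = 4*t*exp(3*t)/7.

y = C1*exp(-4*t) + C2*exp(3*t) + 4*t*exp(3*t)/7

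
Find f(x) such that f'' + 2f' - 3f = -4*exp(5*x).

Characteristic equation r² + 2r - 3 = 0 factors as (r - 1)(r + 3) = 0, so r = 1, -3.
Hence f_h = C1*exp(x) + C2*exp(-3*x).
Try f_p = A*exp(5*x). Substituting into the equation and dividing by exp(5*x) gives A = -1/8, so f_p = -exp(5*x)/8.

f = -exp(5*x)/8 + C1*exp(x) + C2*exp(-3*x)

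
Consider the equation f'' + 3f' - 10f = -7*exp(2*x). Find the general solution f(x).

f = C1*exp(-5*x) + C2*exp(2*x) - x*exp(2*x)

Characteristic equation r² + 3r - 10 = 0 factors as (r + 5)(r - 2) = 0, so r = -5, 2.
Hence f_h = C1*exp(-5*x) + C2*exp(2*x).
Since exp(2*x) solves the homogeneous equation (r = 2 is a root of multiplicity 1), multiply the trial by x. Try f_p = A*x*exp(2*x). Substituting into the equation and dividing by exp(2*x) gives A = -1, so f_p = -x*exp(2*x).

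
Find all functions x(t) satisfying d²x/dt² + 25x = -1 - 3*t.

Characteristic equation r² + 25 = 0 has discriminant (0)² - 4·(25) = -100 < 0, so r = ± 5i.
Hence x_h = C1*cos(5*t) + C2*sin(5*t).
For the particular solution try x_p = A0 + A1*t. Substituting and matching coefficients of each power of t gives A0 = -1/25, A1 = -3/25, so x_p = -1/25 - 3*t/25.

x = -1/25 - 3*t/25 + C1*cos(5*t) + C2*sin(5*t)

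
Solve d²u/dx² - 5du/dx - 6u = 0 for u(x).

Characteristic equation r² - 5r - 6 = 0 factors as (r + 1)(r - 6) = 0, so r = -1, 6.
Hence u_h = C1*exp(-x) + C2*exp(6*x).

u = C1*exp(-x) + C2*exp(6*x)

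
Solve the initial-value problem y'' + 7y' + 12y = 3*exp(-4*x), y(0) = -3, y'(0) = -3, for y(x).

y = -12*exp(-3*x) + 9*exp(-4*x) - 3*x*exp(-4*x)

Characteristic equation r² + 7r + 12 = 0 factors as (r + 3)(r + 4) = 0, so r = -3, -4.
Hence y_h = C1*exp(-3*x) + C2*exp(-4*x).
Since exp(-4*x) solves the homogeneous equation (r = -4 is a root of multiplicity 1), multiply the trial by x. Try y_p = A*x*exp(-4*x). Substituting into the equation and dividing by exp(-4*x) gives A = -3, so y_p = -3*x*exp(-4*x).
General solution: y = C1*exp(-3*x) + C2*exp(-4*x) - 3*x*exp(-4*x).
Apply the initial conditions: y(0) = C1 + C2 = -3 and y'(0) = -3 - 4*C2 - 3*C1 = -3. Solving gives C1 = -12, C2 = 9.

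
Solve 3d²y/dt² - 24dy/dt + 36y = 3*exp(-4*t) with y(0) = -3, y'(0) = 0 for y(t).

Divide through by 3: y'' - 8y' + 12y = exp(-4*t).
Characteristic equation r² - 8r + 12 = 0 factors as (r - 2)(r - 6) = 0, so r = 2, 6.
Hence y_h = C1*exp(2*t) + C2*exp(6*t).
Try y_p = A*exp(-4*t). Substituting into the equation and dividing by exp(-4*t) gives A = 1/60, so y_p = exp(-4*t)/60.
General solution: y = exp(-4*t)/60 + C1*exp(2*t) + C2*exp(6*t).
Apply the initial conditions: y(0) = 1/60 + C1 + C2 = -3 and y'(0) = -1/15 + 2*C1 + 6*C2 = 0. Solving gives C1 = -109/24, C2 = 61/40.

y = -109*exp(2*t)/24 + exp(-4*t)/60 + 61*exp(6*t)/40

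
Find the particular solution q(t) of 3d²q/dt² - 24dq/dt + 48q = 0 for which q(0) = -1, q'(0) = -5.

Divide through by 3: q'' - 8q' + 16q = 0.
Characteristic equation r² - 8r + 16 = 0 has discriminant (-8)² - 4·(16) = 0, so r = 4 is a repeated root.
Hence q_h = (C1 + C2*t)*exp(4*t).
Apply the initial conditions: q(0) = C1 = -1 and q'(0) = C2 + 4*C1 = -5. Solving gives C1 = -1, C2 = -1.

q = -exp(4*t) - t*exp(4*t)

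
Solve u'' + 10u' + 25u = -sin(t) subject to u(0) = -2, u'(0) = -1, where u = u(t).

u = -681*exp(-5*t)/338 - 6*sin(t)/169 + 5*cos(t)/338 - 287*t*exp(-5*t)/26

Characteristic equation r² + 10r + 25 = 0 has discriminant (10)² - 4·(25) = 0, so r = -5 is a repeated root.
Hence u_h = (C1 + C2*t)*exp(-5*t).
Try u_p = A*cos(t) + B*sin(t). Substituting and equating the coefficients of cos(t) and sin(t) gives A = 5/338, B = -6/169, so u_p = -6*sin(t)/169 + 5*cos(t)/338.
General solution: u = -6*sin(t)/169 + 5*cos(t)/338 + C1*exp(-5*t) + C2*t*exp(-5*t).
Apply the initial conditions: u(0) = 5/338 + C1 = -2 and u'(0) = -6/169 + C2 - 5*C1 = -1. Solving gives C1 = -681/338, C2 = -287/26.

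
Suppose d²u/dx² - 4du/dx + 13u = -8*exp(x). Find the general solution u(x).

Characteristic equation r² - 4r + 13 = 0 has discriminant (-4)² - 4·(13) = -36 < 0, so r = 2 ± 3i.
Hence u_h = C1*cos(3*x)*exp(2*x) + C2*exp(2*x)*sin(3*x).
Try u_p = A*exp(x). Substituting into the equation and dividing by exp(x) gives A = -4/5, so u_p = -4*exp(x)/5.

u = -4*exp(x)/5 + C1*cos(3*x)*exp(2*x) + C2*exp(2*x)*sin(3*x)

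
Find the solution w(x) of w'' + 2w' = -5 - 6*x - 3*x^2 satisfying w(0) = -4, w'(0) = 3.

w = -13/8 - 19*exp(-2*x)/8 - 7*x/4 - 3*x**2/4 - x**3/2

Characteristic equation r² + 2r = 0 factors as (r + 2)r = 0, so r = -2, 0.
Hence w_h = C1*exp(-2*x) + C2.
Since 0 is a characteristic root (multiplicity 1), multiply the polynomial trial by x: try w_p = x*(A0 + A1*x + A2*x^2). Substituting and matching coefficients of each power of x gives A0 = -7/4, A1 = -3/4, A2 = -1/2, so w_p = -7*x/4 - 3*x^2/4 - x^3/2.
General solution: w = C2 - 7*x/4 - 3*x^2/4 - x^3/2 + C1*exp(-2*x).
Apply the initial conditions: w(0) = C1 + C2 = -4 and w'(0) = -7/4 - 2*C1 = 3. Solving gives C1 = -19/8, C2 = -13/8.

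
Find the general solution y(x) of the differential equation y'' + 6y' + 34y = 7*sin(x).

y = -14*cos(x)/375 + 77*sin(x)/375 + C1*cos(5*x)*exp(-3*x) + C2*exp(-3*x)*sin(5*x)

Characteristic equation r² + 6r + 34 = 0 has discriminant (6)² - 4·(34) = -100 < 0, so r = -3 ± 5i.
Hence y_h = C1*cos(5*x)*exp(-3*x) + C2*exp(-3*x)*sin(5*x).
Try y_p = A*cos(x) + B*sin(x). Substituting and equating the coefficients of cos(x) and sin(x) gives A = -14/375, B = 77/375, so y_p = -14*cos(x)/375 + 77*sin(x)/375.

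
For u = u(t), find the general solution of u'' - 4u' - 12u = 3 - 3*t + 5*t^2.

Characteristic equation r² - 4r - 12 = 0 factors as (r + 2)(r - 6) = 0, so r = -2, 6.
Hence u_h = C1*exp(-2*t) + C2*exp(6*t).
For the particular solution try u_p = A0 + A1*t + A2*t^2. Substituting and matching coefficients of each power of t gives A0 = -107/216, A1 = 19/36, A2 = -5/12, so u_p = -107/216 - 5*t^2/12 + 19*t/36.

u = -107/216 - 5*t**2/12 + 19*t/36 + C1*exp(-2*t) + C2*exp(6*t)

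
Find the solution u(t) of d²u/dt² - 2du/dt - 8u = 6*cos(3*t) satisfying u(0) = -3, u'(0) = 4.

Characteristic equation r² - 2r - 8 = 0 factors as (r - 4)(r + 2) = 0, so r = 4, -2.
Hence u_h = C1*exp(4*t) + C2*exp(-2*t).
Try u_p = A*cos(3*t) + B*sin(3*t). Substituting and equating the coefficients of cos(3t) and sin(3t) gives A = -102/325, B = -36/325, so u_p = -102*cos(3*t)/325 - 36*sin(3*t)/325.
General solution: u = -102*cos(3*t)/325 - 36*sin(3*t)/325 + C1*exp(4*t) + C2*exp(-2*t).
Apply the initial conditions: u(0) = -102/325 + C1 + C2 = -3 and u'(0) = -108/325 - 2*C2 + 4*C1 = 4. Solving gives C1 = -13/75, C2 = -98/39.

u = -102*cos(3*t)/325 - 98*exp(-2*t)/39 - 36*sin(3*t)/325 - 13*exp(4*t)/75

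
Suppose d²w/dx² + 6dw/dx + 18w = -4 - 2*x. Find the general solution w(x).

Characteristic equation r² + 6r + 18 = 0 has discriminant (6)² - 4·(18) = -36 < 0, so r = -3 ± 3i.
Hence w_h = C1*cos(3*x)*exp(-3*x) + C2*exp(-3*x)*sin(3*x).
For the particular solution try w_p = A0 + A1*x. Substituting and matching coefficients of each power of x gives A0 = -5/27, A1 = -1/9, so w_p = -5/27 - x/9.

w = -5/27 - x/9 + C1*cos(3*x)*exp(-3*x) + C2*exp(-3*x)*sin(3*x)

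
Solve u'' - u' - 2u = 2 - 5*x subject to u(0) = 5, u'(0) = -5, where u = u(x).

Characteristic equation r² - r - 2 = 0 factors as (r - 2)(r + 1) = 0, so r = 2, -1.
Hence u_h = C1*exp(2*x) + C2*exp(-x).
For the particular solution try u_p = A0 + A1*x. Substituting and matching coefficients of each power of x gives A0 = -9/4, A1 = 5/2, so u_p = -9/4 + 5*x/2.
General solution: u = -9/4 + 5*x/2 + C1*exp(2*x) + C2*exp(-x).
Apply the initial conditions: u(0) = -9/4 + C1 + C2 = 5 and u'(0) = 5/2 - C2 + 2*C1 = -5. Solving gives C1 = -1/12, C2 = 22/3.

u = -9/4 - exp(2*x)/12 + 5*x/2 + 22*exp(-x)/3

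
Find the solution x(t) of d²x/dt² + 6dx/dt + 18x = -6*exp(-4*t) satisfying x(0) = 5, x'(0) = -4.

Characteristic equation r² + 6r + 18 = 0 has discriminant (6)² - 4·(18) = -36 < 0, so r = -3 ± 3i.
Hence x_h = C1*cos(3*t)*exp(-3*t) + C2*exp(-3*t)*sin(3*t).
Try x_p = A*exp(-4*t). Substituting into the equation and dividing by exp(-4*t) gives A = -3/5, so x_p = -3*exp(-4*t)/5.
General solution: x = -3*exp(-4*t)/5 + C1*cos(3*t)*exp(-3*t) + C2*exp(-3*t)*sin(3*t).
Apply the initial conditions: x(0) = -3/5 + C1 = 5 and x'(0) = 12/5 - 3*C1 + 3*C2 = -4. Solving gives C1 = 28/5, C2 = 52/15.

x = -3*exp(-4*t)/5 + 28*cos(3*t)*exp(-3*t)/5 + 52*exp(-3*t)*sin(3*t)/15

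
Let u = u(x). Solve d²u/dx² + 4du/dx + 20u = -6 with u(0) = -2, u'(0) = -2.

Characteristic equation r² + 4r + 20 = 0 has discriminant (4)² - 4·(20) = -64 < 0, so r = -2 ± 4i.
Hence u_h = C1*cos(4*x)*exp(-2*x) + C2*exp(-2*x)*sin(4*x).
For the particular solution try u_p = A0. Substituting and matching coefficients of each power of x gives A0 = -3/10, so u_p = -3/10.
General solution: u = -3/10 + C1*cos(4*x)*exp(-2*x) + C2*exp(-2*x)*sin(4*x).
Apply the initial conditions: u(0) = -3/10 + C1 = -2 and u'(0) = -2*C1 + 4*C2 = -2. Solving gives C1 = -17/10, C2 = -27/20.

u = -3/10 - 27*exp(-2*x)*sin(4*x)/20 - 17*cos(4*x)*exp(-2*x)/10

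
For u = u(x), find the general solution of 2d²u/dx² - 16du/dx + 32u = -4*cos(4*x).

u = sin(4*x)/16 + C1*exp(4*x) + C2*x*exp(4*x)

Divide through by 2: u'' - 8u' + 16u = -2*cos(4*x).
Characteristic equation r² - 8r + 16 = 0 has discriminant (-8)² - 4·(16) = 0, so r = 4 is a repeated root.
Hence u_h = (C1 + C2*x)*exp(4*x).
Try u_p = A*cos(4*x) + B*sin(4*x). Substituting and equating the coefficients of cos(4x) and sin(4x) gives A = 0, B = 1/16, so u_p = sin(4*x)/16.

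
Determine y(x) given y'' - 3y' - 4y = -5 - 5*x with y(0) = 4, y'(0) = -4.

Characteristic equation r² - 3r - 4 = 0 factors as (r - 4)(r + 1) = 0, so r = 4, -1.
Hence y_h = C1*exp(4*x) + C2*exp(-x).
For the particular solution try y_p = A0 + A1*x. Substituting and matching coefficients of each power of x gives A0 = 5/16, A1 = 5/4, so y_p = 5/16 + 5*x/4.
General solution: y = 5/16 + 5*x/4 + C1*exp(4*x) + C2*exp(-x).
Apply the initial conditions: y(0) = 5/16 + C1 + C2 = 4 and y'(0) = 5/4 - C2 + 4*C1 = -4. Solving gives C1 = -5/16, C2 = 4.

y = 5/16 + 4*exp(-x) - 5*exp(4*x)/16 + 5*x/4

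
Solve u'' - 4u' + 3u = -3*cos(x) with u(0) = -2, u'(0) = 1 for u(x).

Characteristic equation r² - 4r + 3 = 0 factors as (r - 1)(r - 3) = 0, so r = 1, 3.
Hence u_h = C1*exp(x) + C2*exp(3*x).
Try u_p = A*cos(x) + B*sin(x). Substituting and equating the coefficients of cos(x) and sin(x) gives A = -3/10, B = 3/5, so u_p = -3*cos(x)/10 + 3*sin(x)/5.
General solution: u = -3*cos(x)/10 + 3*sin(x)/5 + C1*exp(x) + C2*exp(3*x).
Apply the initial conditions: u(0) = -3/10 + C1 + C2 = -2 and u'(0) = 3/5 + C1 + 3*C2 = 1. Solving gives C1 = -11/4, C2 = 21/20.

u = -11*exp(x)/4 - 3*cos(x)/10 + 3*sin(x)/5 + 21*exp(3*x)/20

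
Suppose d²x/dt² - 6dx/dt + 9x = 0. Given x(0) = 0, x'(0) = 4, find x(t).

Characteristic equation r² - 6r + 9 = 0 has discriminant (-6)² - 4·(9) = 0, so r = 3 is a repeated root.
Hence x_h = (C1 + C2*t)*exp(3*t).
Apply the initial conditions: x(0) = C1 = 0 and x'(0) = C2 + 3*C1 = 4. Solving gives C1 = 0, C2 = 4.

x = 4*t*exp(3*t)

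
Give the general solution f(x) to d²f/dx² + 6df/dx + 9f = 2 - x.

f = 8/27 - x/9 + C1*exp(-3*x) + C2*x*exp(-3*x)

Characteristic equation r² + 6r + 9 = 0 has discriminant (6)² - 4·(9) = 0, so r = -3 is a repeated root.
Hence f_h = (C1 + C2*x)*exp(-3*x).
For the particular solution try f_p = A0 + A1*x. Substituting and matching coefficients of each power of x gives A0 = 8/27, A1 = -1/9, so f_p = 8/27 - x/9.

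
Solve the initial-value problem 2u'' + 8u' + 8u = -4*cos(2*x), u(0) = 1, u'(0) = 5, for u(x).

u = -sin(2*x)/4 + 15*x*exp(-2*x)/2 + exp(-2*x)

Divide through by 2: u'' + 4u' + 4u = -2*cos(2*x).
Characteristic equation r² + 4r + 4 = 0 has discriminant (4)² - 4·(4) = 0, so r = -2 is a repeated root.
Hence u_h = (C1 + C2*x)*exp(-2*x).
Try u_p = A*cos(2*x) + B*sin(2*x). Substituting and equating the coefficients of cos(2x) and sin(2x) gives A = 0, B = -1/4, so u_p = -sin(2*x)/4.
General solution: u = -sin(2*x)/4 + C1*exp(-2*x) + C2*x*exp(-2*x).
Apply the initial conditions: u(0) = C1 = 1 and u'(0) = -1/2 + C2 - 2*C1 = 5. Solving gives C1 = 1, C2 = 15/2.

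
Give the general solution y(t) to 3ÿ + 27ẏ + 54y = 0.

y = C1*exp(-6*t) + C2*exp(-3*t)

Divide through by 3: y'' + 9y' + 18y = 0.
Characteristic equation r² + 9r + 18 = 0 factors as (r + 6)(r + 3) = 0, so r = -6, -3.
Hence y_h = C1*exp(-6*t) + C2*exp(-3*t).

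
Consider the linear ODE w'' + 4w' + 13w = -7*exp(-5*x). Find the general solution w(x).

w = -7*exp(-5*x)/18 + C1*cos(3*x)*exp(-2*x) + C2*exp(-2*x)*sin(3*x)

Characteristic equation r² + 4r + 13 = 0 has discriminant (4)² - 4·(13) = -36 < 0, so r = -2 ± 3i.
Hence w_h = C1*cos(3*x)*exp(-2*x) + C2*exp(-2*x)*sin(3*x).
Try w_p = A*exp(-5*x). Substituting into the equation and dividing by exp(-5*x) gives A = -7/18, so w_p = -7*exp(-5*x)/18.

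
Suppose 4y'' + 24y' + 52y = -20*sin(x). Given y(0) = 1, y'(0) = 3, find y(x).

y = -sin(x)/3 + cos(x)/6 + 5*cos(2*x)*exp(-3*x)/6 + 35*exp(-3*x)*sin(2*x)/12

Divide through by 4: y'' + 6y' + 13y = -5*sin(x).
Characteristic equation r² + 6r + 13 = 0 has discriminant (6)² - 4·(13) = -16 < 0, so r = -3 ± 2i.
Hence y_h = C1*cos(2*x)*exp(-3*x) + C2*exp(-3*x)*sin(2*x).
Try y_p = A*cos(x) + B*sin(x). Substituting and equating the coefficients of cos(x) and sin(x) gives A = 1/6, B = -1/3, so y_p = -sin(x)/3 + cos(x)/6.
General solution: y = -sin(x)/3 + cos(x)/6 + C1*cos(2*x)*exp(-3*x) + C2*exp(-3*x)*sin(2*x).
Apply the initial conditions: y(0) = 1/6 + C1 = 1 and y'(0) = -1/3 - 3*C1 + 2*C2 = 3. Solving gives C1 = 5/6, C2 = 35/12.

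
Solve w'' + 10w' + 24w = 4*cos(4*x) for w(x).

w = cos(4*x)/52 + 5*sin(4*x)/52 + C1*exp(-4*x) + C2*exp(-6*x)

Characteristic equation r² + 10r + 24 = 0 factors as (r + 4)(r + 6) = 0, so r = -4, -6.
Hence w_h = C1*exp(-4*x) + C2*exp(-6*x).
Try w_p = A*cos(4*x) + B*sin(4*x). Substituting and equating the coefficients of cos(4x) and sin(4x) gives A = 1/52, B = 5/52, so w_p = cos(4*x)/52 + 5*sin(4*x)/52.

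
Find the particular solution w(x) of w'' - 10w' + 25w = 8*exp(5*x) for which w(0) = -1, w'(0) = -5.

Characteristic equation r² - 10r + 25 = 0 has discriminant (-10)² - 4·(25) = 0, so r = 5 is a repeated root.
Hence w_h = (C1 + C2*x)*exp(5*x).
Since exp(5*x) solves the homogeneous equation (r = 5 is a root of multiplicity 2), multiply the trial by x^2. Try w_p = A*x^2*exp(5*x). Substituting into the equation and dividing by exp(5*x) gives A = 4, so w_p = 4*x^2*exp(5*x).
General solution: w = C1*exp(5*x) + 4*x^2*exp(5*x) + C2*x*exp(5*x).
Apply the initial conditions: w(0) = C1 = -1 and w'(0) = C2 + 5*C1 = -5. Solving gives C1 = -1, C2 = 0.

w = -exp(5*x) + 4*x**2*exp(5*x)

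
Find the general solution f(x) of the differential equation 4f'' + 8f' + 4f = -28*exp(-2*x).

f = -7*exp(-2*x) + C1*exp(-x) + C2*x*exp(-x)

Divide through by 4: f'' + 2f' + f = -7*exp(-2*x).
Characteristic equation r² + 2r + 1 = 0 has discriminant (2)² - 4·(1) = 0, so r = -1 is a repeated root.
Hence f_h = (C1 + C2*x)*exp(-x).
Try f_p = A*exp(-2*x). Substituting into the equation and dividing by exp(-2*x) gives A = -7, so f_p = -7*exp(-2*x).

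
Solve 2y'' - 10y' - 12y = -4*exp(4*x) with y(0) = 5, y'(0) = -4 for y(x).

Divide through by 2: y'' - 5y' - 6y = -2*exp(4*x).
Characteristic equation r² - 5r - 6 = 0 factors as (r + 1)(r - 6) = 0, so r = -1, 6.
Hence y_h = C1*exp(-x) + C2*exp(6*x).
Try y_p = A*exp(4*x). Substituting into the equation and dividing by exp(4*x) gives A = 1/5, so y_p = exp(4*x)/5.
General solution: y = exp(4*x)/5 + C1*exp(-x) + C2*exp(6*x).
Apply the initial conditions: y(0) = 1/5 + C1 + C2 = 5 and y'(0) = 4/5 - C1 + 6*C2 = -4. Solving gives C1 = 24/5, C2 = 0.

y = exp(4*x)/5 + 24*exp(-x)/5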